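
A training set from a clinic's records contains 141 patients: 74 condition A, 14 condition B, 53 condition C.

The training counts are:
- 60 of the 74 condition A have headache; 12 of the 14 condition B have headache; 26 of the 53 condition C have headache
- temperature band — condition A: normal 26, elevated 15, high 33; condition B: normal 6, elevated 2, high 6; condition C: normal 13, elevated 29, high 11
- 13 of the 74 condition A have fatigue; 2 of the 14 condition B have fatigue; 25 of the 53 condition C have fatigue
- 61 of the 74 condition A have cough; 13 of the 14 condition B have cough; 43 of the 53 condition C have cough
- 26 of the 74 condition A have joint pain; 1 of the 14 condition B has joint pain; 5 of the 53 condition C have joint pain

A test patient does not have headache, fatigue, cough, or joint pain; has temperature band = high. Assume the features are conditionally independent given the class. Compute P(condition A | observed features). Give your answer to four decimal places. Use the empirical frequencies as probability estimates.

condition A: (74/141) × (14/74) × (33/74) × (61/74) × (13/74) × (48/74) ≈ 0.00415921
condition B: (14/141) × (2/14) × (6/14) × (12/14) × (1/14) × (13/14) ≈ 0.000345601
condition C: (53/141) × (27/53) × (11/53) × (28/53) × (10/53) × (48/53) ≈ 0.00358784
P(condition A | x) = 0.00415921 / 0.008092651 ≈ 0.5139

0.5139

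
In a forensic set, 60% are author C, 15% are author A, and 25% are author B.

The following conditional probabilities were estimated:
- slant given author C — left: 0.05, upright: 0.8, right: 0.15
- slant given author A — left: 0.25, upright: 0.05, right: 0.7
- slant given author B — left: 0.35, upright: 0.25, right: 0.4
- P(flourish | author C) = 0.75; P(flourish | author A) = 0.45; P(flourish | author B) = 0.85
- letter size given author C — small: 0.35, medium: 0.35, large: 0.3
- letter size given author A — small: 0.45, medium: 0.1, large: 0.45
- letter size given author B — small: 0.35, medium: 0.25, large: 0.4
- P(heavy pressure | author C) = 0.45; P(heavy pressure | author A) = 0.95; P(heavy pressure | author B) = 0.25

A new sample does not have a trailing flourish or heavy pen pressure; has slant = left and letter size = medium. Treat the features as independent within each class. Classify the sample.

author B

author C: 0.6 × 0.05 × (1−0.75) × 0.35 × (1−0.45) = 0.00144375
author A: 0.15 × 0.25 × (1−0.45) × 0.1 × (1−0.95) = 0.000103125
author B: 0.25 × 0.35 × (1−0.85) × 0.25 × (1−0.25) = 0.0024609375
Highest score → author B.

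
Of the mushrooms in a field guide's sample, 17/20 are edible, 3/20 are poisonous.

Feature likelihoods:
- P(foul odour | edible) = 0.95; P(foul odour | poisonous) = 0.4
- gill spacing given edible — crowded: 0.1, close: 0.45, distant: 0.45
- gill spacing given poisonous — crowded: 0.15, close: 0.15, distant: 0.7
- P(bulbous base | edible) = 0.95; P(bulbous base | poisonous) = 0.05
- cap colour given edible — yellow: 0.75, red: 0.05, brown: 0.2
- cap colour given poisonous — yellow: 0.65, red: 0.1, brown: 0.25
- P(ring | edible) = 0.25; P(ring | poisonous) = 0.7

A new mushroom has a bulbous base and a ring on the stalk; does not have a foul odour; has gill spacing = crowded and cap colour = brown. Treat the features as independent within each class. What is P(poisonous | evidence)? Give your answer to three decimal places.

edible: 0.85 × (1−0.95) × 0.1 × 0.95 × 0.2 × 0.25 = 0.000201875
poisonous: 0.15 × (1−0.4) × 0.15 × 0.05 × 0.25 × 0.7 = 0.000118125
P(poisonous | x) = 0.000118125 / 0.00032 ≈ 0.369

0.369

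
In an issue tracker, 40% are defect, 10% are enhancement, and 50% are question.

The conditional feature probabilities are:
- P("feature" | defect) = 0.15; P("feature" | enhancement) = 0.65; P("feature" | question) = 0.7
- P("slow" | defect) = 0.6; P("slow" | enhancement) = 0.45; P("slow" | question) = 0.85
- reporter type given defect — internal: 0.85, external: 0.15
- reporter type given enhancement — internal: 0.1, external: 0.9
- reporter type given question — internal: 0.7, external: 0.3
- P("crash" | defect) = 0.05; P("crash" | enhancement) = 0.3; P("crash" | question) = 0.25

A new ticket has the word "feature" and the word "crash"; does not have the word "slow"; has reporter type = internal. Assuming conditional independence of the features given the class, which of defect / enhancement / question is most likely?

question

defect: 0.4 × 0.15 × (1−0.6) × 0.85 × 0.05 = 0.00102
enhancement: 0.1 × 0.65 × (1−0.45) × 0.1 × 0.3 = 0.0010725
question: 0.5 × 0.7 × (1−0.85) × 0.7 × 0.25 = 0.0091875
Highest score → question.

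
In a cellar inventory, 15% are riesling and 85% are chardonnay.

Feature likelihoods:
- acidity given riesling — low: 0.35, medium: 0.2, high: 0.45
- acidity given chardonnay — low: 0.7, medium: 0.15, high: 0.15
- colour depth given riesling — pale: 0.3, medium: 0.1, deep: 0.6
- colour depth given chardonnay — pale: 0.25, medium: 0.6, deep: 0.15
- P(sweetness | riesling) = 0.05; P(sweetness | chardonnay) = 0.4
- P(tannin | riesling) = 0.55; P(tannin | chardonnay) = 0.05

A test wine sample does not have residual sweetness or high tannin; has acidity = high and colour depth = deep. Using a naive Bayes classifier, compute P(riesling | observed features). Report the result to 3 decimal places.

riesling: 0.15 × 0.45 × 0.6 × (1−0.05) × (1−0.55) = 0.01731375
chardonnay: 0.85 × 0.15 × 0.15 × (1−0.4) × (1−0.05) = 0.01090125
P(riesling | x) = 0.01731375 / 0.028215 ≈ 0.614

0.614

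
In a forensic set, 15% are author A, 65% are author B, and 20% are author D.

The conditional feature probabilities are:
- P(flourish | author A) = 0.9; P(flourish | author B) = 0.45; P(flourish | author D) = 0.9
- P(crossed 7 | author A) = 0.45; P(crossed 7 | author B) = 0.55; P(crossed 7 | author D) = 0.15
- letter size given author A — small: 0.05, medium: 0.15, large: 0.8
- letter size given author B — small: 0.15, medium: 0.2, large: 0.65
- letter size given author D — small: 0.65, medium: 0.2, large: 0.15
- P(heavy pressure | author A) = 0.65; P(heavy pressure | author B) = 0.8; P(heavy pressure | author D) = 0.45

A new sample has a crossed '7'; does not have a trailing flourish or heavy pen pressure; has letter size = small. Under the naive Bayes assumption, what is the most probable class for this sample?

author B

author A: 0.15 × (1−0.9) × 0.45 × 0.05 × (1−0.65) = 0.000118125
author B: 0.65 × (1−0.45) × 0.55 × 0.15 × (1−0.8) = 0.00589875
author D: 0.2 × (1−0.9) × 0.15 × 0.65 × (1−0.45) = 0.0010725
Highest score → author B.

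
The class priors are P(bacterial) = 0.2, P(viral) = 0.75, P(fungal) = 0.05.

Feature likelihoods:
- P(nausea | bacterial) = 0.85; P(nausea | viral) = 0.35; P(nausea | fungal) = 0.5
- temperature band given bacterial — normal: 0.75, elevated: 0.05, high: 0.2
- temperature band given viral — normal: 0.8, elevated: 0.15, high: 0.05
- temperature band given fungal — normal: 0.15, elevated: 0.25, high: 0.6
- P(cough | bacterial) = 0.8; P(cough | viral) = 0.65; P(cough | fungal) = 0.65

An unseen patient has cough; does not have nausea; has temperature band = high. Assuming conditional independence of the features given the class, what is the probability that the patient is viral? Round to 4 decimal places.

bacterial: 0.2 × (1−0.85) × 0.2 × 0.8 = 0.0048
viral: 0.75 × (1−0.35) × 0.05 × 0.65 = 0.01584375
fungal: 0.05 × (1−0.5) × 0.6 × 0.65 = 0.00975
P(viral | x) = 0.01584375 / 0.03039375 ≈ 0.5213

0.5213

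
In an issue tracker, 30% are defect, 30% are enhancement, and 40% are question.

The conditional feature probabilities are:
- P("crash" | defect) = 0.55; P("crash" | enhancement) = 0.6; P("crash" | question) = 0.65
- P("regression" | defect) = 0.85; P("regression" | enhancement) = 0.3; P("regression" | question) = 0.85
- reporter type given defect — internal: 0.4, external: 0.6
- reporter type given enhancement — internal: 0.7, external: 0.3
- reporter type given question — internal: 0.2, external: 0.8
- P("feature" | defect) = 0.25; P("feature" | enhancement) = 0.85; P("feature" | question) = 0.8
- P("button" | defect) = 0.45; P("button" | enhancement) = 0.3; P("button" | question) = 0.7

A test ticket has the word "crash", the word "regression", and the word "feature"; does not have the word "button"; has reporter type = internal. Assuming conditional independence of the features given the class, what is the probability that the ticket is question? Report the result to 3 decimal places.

0.260

defect: 0.3 × 0.55 × 0.85 × 0.4 × 0.25 × (1−0.45) = 0.00771375
enhancement: 0.3 × 0.6 × 0.3 × 0.7 × 0.85 × (1−0.3) = 0.022491
question: 0.4 × 0.65 × 0.85 × 0.2 × 0.8 × (1−0.7) = 0.010608
P(question | x) = 0.010608 / 0.04081275 ≈ 0.260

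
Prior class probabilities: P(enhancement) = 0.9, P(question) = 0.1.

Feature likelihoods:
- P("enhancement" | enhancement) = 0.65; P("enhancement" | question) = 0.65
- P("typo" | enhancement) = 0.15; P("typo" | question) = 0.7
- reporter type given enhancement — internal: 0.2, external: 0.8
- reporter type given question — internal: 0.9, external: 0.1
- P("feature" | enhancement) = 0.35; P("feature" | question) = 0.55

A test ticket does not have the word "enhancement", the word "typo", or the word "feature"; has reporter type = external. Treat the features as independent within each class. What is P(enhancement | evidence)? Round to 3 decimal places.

0.997

enhancement: 0.9 × (1−0.65) × (1−0.15) × 0.8 × (1−0.35) = 0.13923
question: 0.1 × (1−0.65) × (1−0.7) × 0.1 × (1−0.55) = 0.0004725
P(enhancement | x) = 0.13923 / 0.1397025 ≈ 0.997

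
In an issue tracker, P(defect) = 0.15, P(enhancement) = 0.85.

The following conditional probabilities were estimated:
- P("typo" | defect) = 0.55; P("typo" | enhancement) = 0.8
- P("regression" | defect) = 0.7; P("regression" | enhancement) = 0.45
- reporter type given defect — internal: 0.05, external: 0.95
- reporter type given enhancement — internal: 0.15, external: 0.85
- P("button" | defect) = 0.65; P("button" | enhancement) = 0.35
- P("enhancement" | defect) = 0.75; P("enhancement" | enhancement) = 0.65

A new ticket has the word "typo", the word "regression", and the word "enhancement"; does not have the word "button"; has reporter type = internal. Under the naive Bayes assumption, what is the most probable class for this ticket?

defect: 0.15 × 0.55 × 0.7 × 0.05 × (1−0.65) × 0.75 = 0.00075796875
enhancement: 0.85 × 0.8 × 0.45 × 0.15 × (1−0.35) × 0.65 = 0.01939275
Highest score → enhancement.

enhancement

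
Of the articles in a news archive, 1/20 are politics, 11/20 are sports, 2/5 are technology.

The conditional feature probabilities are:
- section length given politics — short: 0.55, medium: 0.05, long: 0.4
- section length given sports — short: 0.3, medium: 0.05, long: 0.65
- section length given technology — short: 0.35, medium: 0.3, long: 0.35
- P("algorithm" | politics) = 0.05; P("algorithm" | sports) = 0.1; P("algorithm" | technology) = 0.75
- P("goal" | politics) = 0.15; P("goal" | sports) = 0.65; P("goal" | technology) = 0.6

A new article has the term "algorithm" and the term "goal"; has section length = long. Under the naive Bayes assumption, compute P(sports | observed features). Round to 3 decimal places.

politics: 0.05 × 0.4 × 0.05 × 0.15 = 0.00015
sports: 0.55 × 0.65 × 0.1 × 0.65 = 0.0232375
technology: 0.4 × 0.35 × 0.75 × 0.6 = 0.063
P(sports | x) = 0.0232375 / 0.0863875 ≈ 0.269

0.269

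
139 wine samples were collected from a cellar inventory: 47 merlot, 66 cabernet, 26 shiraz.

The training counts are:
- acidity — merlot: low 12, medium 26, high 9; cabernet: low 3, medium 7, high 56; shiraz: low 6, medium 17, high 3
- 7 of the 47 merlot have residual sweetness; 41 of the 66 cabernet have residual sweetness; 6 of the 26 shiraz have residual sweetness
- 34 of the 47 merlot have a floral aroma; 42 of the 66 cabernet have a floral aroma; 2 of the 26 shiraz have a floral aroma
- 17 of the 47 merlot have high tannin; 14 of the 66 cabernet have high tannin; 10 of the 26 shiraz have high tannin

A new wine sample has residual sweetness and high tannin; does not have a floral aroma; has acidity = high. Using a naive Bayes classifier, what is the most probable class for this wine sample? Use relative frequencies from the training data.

merlot: (47/139) × (9/47) × (7/47) × (13/47) × (17/47) ≈ 0.000964771
cabernet: (66/139) × (56/66) × (41/66) × (24/66) × (14/66) ≈ 0.0193048
shiraz: (26/139) × (3/26) × (6/26) × (24/26) × (10/26) ≈ 0.00176827
Highest score → cabernet.

cabernet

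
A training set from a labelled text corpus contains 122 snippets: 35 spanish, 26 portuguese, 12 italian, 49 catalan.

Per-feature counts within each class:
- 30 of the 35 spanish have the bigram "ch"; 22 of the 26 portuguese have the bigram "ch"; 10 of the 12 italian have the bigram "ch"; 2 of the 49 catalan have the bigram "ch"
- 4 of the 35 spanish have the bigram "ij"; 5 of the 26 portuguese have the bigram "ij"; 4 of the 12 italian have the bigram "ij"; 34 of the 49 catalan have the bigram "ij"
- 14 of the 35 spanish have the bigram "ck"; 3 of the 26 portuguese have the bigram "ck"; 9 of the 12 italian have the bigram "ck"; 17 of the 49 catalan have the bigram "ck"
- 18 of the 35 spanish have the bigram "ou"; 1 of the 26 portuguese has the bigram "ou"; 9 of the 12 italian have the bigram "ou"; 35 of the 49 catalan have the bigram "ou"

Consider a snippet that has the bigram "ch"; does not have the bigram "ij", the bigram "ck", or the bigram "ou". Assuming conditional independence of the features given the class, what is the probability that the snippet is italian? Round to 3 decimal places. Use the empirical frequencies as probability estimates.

0.018

spanish: (35/122) × (30/35) × (31/35) × (21/35) × (17/35) ≈ 0.0634727
portuguese: (26/122) × (22/26) × (21/26) × (23/26) × (25/26) ≈ 0.123888
italian: (12/122) × (10/12) × (8/12) × (3/12) × (3/12) ≈ 0.0034153
catalan: (49/122) × (2/49) × (15/49) × (32/49) × (14/49) ≈ 0.000936378
P(italian | x) = 0.0034153 / 0.191712378 ≈ 0.018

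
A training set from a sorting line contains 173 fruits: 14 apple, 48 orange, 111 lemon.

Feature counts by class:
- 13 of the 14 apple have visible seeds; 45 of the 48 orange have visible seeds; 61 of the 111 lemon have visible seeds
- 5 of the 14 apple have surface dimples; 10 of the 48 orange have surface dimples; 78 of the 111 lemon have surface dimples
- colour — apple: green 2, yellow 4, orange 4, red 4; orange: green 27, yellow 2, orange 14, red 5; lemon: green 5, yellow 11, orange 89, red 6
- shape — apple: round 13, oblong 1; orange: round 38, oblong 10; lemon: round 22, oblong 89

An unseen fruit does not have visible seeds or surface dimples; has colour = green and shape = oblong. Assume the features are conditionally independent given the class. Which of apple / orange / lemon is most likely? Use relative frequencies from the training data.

apple: (14/173) × (1/14) × (9/14) × (2/14) × (1/14) ≈ 0.0000379177
orange: (48/173) × (3/48) × (38/48) × (27/48) × (10/48) ≈ 0.00160879
lemon: (111/173) × (50/111) × (33/111) × (5/111) × (89/111) ≈ 0.00310334
Highest score → lemon.

lemon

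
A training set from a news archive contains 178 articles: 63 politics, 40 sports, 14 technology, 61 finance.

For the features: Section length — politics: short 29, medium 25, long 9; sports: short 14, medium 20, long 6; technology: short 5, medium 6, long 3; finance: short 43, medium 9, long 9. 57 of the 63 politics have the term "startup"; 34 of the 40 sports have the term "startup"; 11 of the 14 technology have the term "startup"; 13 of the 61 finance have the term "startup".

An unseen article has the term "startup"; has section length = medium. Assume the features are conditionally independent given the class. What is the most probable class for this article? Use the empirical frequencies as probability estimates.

politics: (63/178) × (25/63) × (57/63) ≈ 0.127073
sports: (40/178) × (20/40) × (34/40) ≈ 0.0955056
technology: (14/178) × (6/14) × (11/14) ≈ 0.0264848
finance: (61/178) × (9/61) × (13/61) ≈ 0.0107755
Highest score → politics.

politics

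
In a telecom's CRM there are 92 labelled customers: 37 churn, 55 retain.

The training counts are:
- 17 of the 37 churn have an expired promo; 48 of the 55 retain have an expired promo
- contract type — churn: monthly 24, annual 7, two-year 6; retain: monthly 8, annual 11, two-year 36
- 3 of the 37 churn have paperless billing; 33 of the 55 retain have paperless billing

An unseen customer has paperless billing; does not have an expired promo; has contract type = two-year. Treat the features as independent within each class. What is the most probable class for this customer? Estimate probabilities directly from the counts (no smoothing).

retain

churn: (37/92) × (20/37) × (6/37) × (3/37) ≈ 0.00285832
retain: (55/92) × (7/55) × (36/55) × (33/55) ≈ 0.0298814
Highest score → retain.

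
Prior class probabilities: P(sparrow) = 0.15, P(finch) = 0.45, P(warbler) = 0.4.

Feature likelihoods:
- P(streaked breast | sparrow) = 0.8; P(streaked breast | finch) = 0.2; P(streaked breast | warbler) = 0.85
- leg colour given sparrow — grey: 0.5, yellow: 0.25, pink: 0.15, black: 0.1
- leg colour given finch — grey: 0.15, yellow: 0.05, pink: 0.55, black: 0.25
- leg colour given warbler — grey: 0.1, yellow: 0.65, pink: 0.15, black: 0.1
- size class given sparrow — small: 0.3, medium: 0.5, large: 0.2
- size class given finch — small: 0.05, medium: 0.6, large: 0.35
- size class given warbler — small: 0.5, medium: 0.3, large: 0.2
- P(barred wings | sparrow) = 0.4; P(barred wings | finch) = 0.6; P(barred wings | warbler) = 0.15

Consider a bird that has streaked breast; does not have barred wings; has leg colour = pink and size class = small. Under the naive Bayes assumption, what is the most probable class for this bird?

warbler

sparrow: 0.15 × 0.8 × 0.15 × 0.3 × (1−0.4) = 0.00324
finch: 0.45 × 0.2 × 0.55 × 0.05 × (1−0.6) = 0.00099
warbler: 0.4 × 0.85 × 0.15 × 0.5 × (1−0.15) = 0.021675
Highest score → warbler.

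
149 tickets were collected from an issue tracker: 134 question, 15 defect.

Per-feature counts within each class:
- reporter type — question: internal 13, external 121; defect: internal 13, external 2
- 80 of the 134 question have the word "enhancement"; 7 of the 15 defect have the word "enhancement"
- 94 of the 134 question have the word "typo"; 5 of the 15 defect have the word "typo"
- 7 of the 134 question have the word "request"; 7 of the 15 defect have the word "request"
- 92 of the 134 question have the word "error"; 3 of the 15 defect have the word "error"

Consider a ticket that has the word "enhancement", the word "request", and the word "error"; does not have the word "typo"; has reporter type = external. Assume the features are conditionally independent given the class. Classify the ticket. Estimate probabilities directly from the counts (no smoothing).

question: (134/149) × (121/134) × (80/134) × (40/134) × (7/134) × (92/134) ≈ 0.00519058
defect: (15/149) × (2/15) × (7/15) × (10/15) × (7/15) × (3/15) ≈ 0.000389759
Highest score → question.

question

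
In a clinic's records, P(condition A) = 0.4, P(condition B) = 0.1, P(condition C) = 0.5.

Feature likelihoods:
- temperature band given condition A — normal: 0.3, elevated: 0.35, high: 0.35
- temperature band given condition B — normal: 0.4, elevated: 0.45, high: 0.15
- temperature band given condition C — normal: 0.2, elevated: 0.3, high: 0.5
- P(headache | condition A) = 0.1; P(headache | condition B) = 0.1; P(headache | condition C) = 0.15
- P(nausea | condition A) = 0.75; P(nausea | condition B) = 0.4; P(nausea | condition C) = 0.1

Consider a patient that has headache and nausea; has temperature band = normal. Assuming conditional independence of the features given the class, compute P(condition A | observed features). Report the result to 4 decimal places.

condition A: 0.4 × 0.3 × 0.1 × 0.75 = 0.009
condition B: 0.1 × 0.4 × 0.1 × 0.4 = 0.0016
condition C: 0.5 × 0.2 × 0.15 × 0.1 = 0.0015
P(condition A | x) = 0.009 / 0.0121 ≈ 0.7438

0.7438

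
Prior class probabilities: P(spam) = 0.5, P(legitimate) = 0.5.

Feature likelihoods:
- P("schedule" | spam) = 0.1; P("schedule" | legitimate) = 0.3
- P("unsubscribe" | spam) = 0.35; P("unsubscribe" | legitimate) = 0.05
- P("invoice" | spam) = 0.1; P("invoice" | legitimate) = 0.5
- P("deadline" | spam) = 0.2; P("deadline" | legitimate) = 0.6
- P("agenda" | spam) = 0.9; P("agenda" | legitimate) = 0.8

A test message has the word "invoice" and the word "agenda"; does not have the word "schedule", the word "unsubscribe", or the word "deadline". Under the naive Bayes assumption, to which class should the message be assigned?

spam: 0.5 × (1−0.1) × (1−0.35) × 0.1 × (1−0.2) × 0.9 = 0.02106
legitimate: 0.5 × (1−0.3) × (1−0.05) × 0.5 × (1−0.6) × 0.8 = 0.0532
Highest score → legitimate.

legitimate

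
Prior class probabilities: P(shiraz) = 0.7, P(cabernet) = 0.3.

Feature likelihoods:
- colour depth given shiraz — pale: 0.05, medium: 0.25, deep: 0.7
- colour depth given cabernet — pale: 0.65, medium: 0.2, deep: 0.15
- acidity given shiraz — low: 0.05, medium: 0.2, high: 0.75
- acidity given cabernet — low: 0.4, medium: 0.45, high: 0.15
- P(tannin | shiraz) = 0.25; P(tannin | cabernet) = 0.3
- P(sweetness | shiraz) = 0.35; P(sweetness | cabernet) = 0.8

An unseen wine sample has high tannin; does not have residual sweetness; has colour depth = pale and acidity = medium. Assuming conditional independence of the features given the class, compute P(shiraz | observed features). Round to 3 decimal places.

0.178

shiraz: 0.7 × 0.05 × 0.2 × 0.25 × (1−0.35) = 0.0011375
cabernet: 0.3 × 0.65 × 0.45 × 0.3 × (1−0.8) = 0.005265
P(shiraz | x) = 0.0011375 / 0.0064025 ≈ 0.178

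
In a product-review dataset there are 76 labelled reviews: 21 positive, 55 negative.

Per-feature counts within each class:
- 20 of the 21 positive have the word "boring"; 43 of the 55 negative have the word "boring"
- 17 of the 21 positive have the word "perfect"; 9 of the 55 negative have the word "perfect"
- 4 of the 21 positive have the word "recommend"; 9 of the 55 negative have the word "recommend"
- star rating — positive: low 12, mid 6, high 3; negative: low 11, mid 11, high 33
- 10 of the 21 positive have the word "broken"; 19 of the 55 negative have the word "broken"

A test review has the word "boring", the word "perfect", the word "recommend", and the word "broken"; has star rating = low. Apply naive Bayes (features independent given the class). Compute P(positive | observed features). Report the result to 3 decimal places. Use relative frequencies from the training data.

positive: (21/76) × (20/21) × (17/21) × (4/21) × (12/21) × (10/21) ≈ 0.0110415
negative: (55/76) × (43/55) × (9/55) × (9/55) × (11/55) × (19/55) ≈ 0.00104673
P(positive | x) = 0.0110415 / 0.01208823 ≈ 0.913

0.913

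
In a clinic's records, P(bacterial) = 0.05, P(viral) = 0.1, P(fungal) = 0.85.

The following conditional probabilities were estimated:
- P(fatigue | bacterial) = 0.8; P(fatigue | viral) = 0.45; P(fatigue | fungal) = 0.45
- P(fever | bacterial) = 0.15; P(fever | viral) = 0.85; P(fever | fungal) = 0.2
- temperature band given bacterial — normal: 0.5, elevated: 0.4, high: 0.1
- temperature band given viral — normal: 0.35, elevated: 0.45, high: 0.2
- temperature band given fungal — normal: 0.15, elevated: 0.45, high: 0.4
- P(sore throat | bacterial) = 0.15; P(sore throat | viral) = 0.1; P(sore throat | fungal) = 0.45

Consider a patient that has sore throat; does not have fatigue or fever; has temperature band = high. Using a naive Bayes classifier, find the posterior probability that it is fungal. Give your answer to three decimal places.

0.996

bacterial: 0.05 × (1−0.8) × (1−0.15) × 0.1 × 0.15 = 0.0001275
viral: 0.1 × (1−0.45) × (1−0.85) × 0.2 × 0.1 = 0.000165
fungal: 0.85 × (1−0.45) × (1−0.2) × 0.4 × 0.45 = 0.06732
P(fungal | x) = 0.06732 / 0.0676125 ≈ 0.996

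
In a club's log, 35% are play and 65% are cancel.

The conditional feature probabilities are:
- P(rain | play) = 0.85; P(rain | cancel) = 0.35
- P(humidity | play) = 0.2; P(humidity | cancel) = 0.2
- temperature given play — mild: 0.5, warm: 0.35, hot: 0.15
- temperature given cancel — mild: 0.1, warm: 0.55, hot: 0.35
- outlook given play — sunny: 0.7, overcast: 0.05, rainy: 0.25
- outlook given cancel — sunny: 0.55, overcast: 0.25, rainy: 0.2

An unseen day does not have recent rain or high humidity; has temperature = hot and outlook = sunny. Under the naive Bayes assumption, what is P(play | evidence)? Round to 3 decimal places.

0.063

play: 0.35 × (1−0.85) × (1−0.2) × 0.15 × 0.7 = 0.00441
cancel: 0.65 × (1−0.35) × (1−0.2) × 0.35 × 0.55 = 0.065065
P(play | x) = 0.00441 / 0.069475 ≈ 0.063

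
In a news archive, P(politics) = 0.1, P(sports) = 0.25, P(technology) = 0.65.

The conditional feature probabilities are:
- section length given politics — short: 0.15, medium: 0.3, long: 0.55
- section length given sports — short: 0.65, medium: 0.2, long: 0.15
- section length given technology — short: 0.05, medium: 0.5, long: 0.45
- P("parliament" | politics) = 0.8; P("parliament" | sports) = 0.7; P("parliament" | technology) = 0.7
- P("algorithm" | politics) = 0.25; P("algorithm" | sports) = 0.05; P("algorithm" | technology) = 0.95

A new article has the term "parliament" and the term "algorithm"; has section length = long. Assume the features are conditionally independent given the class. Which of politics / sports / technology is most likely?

politics: 0.1 × 0.55 × 0.8 × 0.25 = 0.011
sports: 0.25 × 0.15 × 0.7 × 0.05 = 0.0013125
technology: 0.65 × 0.45 × 0.7 × 0.95 = 0.1945125
Highest score → technology.

technology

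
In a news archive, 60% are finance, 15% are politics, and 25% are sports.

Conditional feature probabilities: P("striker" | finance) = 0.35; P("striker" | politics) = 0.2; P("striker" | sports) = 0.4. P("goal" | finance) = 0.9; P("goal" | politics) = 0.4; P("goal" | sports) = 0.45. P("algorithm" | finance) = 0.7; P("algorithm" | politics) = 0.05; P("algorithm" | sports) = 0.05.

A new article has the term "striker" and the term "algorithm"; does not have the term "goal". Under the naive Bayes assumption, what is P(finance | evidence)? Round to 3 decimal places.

0.801

finance: 0.6 × 0.35 × (1−0.9) × 0.7 = 0.0147
politics: 0.15 × 0.2 × (1−0.4) × 0.05 = 0.0009
sports: 0.25 × 0.4 × (1−0.45) × 0.05 = 0.00275
P(finance | x) = 0.0147 / 0.01835 ≈ 0.801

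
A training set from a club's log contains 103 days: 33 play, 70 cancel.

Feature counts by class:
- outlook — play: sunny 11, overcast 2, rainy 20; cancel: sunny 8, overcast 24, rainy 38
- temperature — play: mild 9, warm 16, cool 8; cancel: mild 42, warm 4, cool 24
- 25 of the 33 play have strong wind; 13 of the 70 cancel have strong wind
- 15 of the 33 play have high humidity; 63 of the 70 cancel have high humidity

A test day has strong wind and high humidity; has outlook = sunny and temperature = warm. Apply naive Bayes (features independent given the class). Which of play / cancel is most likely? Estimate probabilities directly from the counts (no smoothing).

play

play: (33/103) × (11/33) × (16/33) × (25/33) × (15/33) ≈ 0.0178306
cancel: (70/103) × (8/70) × (4/70) × (13/70) × (63/70) ≈ 0.000741827
Highest score → play.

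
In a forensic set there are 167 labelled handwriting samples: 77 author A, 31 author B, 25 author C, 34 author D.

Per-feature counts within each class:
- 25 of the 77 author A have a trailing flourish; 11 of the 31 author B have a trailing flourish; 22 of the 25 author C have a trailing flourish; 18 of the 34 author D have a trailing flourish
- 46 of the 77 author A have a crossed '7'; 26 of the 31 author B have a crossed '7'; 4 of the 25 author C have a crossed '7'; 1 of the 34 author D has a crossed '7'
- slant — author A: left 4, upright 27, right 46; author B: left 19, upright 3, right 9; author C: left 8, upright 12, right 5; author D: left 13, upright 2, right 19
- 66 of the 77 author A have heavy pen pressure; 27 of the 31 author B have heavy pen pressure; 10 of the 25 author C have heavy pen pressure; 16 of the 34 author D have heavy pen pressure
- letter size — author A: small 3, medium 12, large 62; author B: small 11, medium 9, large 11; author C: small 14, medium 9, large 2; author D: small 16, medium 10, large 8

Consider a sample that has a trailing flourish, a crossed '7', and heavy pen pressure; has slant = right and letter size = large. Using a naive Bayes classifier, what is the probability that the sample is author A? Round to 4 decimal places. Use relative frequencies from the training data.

author A: (77/167) × (25/77) × (46/77) × (46/77) × (66/77) × (62/77) ≈ 0.0368733
author B: (31/167) × (11/31) × (26/31) × (9/31) × (27/31) × (11/31) ≈ 0.0049568
author C: (25/167) × (22/25) × (4/25) × (5/25) × (10/25) × (2/25) ≈ 0.000134898
author D: (34/167) × (18/34) × (1/34) × (19/34) × (16/34) × (8/34) ≈ 0.000196157
P(author A | x) = 0.0368733 / 0.042161155 ≈ 0.8746

0.8746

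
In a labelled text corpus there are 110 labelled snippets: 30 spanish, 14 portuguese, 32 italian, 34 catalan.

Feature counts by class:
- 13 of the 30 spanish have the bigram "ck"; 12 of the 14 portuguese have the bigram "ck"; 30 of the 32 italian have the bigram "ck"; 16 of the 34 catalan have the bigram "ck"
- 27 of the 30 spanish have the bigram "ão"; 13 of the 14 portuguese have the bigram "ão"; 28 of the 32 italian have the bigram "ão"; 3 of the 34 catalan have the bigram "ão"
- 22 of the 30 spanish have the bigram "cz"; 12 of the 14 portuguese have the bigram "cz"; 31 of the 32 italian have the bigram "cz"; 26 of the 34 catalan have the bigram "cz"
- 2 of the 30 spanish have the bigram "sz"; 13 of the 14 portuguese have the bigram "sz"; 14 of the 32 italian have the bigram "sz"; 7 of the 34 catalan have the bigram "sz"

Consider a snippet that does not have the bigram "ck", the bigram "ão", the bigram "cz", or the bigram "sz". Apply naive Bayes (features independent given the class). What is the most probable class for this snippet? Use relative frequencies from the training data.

spanish: (30/110) × (17/30) × (3/30) × (8/30) × (28/30) ≈ 0.00384646
portuguese: (14/110) × (2/14) × (1/14) × (2/14) × (1/14) ≈ 0.0000132521
italian: (32/110) × (2/32) × (4/32) × (1/32) × (18/32) ≈ 0.0000399503
catalan: (34/110) × (18/34) × (31/34) × (8/34) × (27/34) ≈ 0.0278778
Highest score → catalan.

catalan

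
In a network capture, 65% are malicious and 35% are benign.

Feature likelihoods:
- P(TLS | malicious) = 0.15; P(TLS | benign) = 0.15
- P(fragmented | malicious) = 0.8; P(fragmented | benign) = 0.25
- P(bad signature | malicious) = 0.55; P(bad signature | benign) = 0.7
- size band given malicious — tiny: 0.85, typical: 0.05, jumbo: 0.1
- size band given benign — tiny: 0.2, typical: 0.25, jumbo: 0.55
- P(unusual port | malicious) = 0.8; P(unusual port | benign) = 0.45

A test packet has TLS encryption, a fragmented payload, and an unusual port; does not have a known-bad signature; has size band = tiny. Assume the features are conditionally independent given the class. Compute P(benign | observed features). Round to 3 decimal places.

0.015

malicious: 0.65 × 0.15 × 0.8 × (1−0.55) × 0.85 × 0.8 = 0.023868
benign: 0.35 × 0.15 × 0.25 × (1−0.7) × 0.2 × 0.45 = 0.000354375
P(benign | x) = 0.000354375 / 0.024222375 ≈ 0.015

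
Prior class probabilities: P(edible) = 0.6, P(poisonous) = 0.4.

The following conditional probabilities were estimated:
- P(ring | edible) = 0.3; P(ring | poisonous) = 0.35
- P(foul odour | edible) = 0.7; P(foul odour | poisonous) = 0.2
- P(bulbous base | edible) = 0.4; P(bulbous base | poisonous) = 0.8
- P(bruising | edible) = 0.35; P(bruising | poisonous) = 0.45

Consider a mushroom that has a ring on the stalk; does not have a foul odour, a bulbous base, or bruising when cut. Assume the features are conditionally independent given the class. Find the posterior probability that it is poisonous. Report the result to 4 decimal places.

edible: 0.6 × 0.3 × (1−0.7) × (1−0.4) × (1−0.35) = 0.02106
poisonous: 0.4 × 0.35 × (1−0.2) × (1−0.8) × (1−0.45) = 0.01232
P(poisonous | x) = 0.01232 / 0.03338 ≈ 0.3691

0.3691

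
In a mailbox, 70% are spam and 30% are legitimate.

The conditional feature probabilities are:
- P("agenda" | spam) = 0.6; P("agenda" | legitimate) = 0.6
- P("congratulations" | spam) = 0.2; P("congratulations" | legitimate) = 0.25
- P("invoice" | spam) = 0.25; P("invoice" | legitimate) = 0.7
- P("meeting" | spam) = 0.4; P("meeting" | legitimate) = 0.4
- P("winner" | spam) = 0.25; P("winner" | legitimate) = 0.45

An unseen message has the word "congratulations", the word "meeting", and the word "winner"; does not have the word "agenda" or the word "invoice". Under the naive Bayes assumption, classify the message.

spam

spam: 0.7 × (1−0.6) × 0.2 × (1−0.25) × 0.4 × 0.25 = 0.0042
legitimate: 0.3 × (1−0.6) × 0.25 × (1−0.7) × 0.4 × 0.45 = 0.00162
Highest score → spam.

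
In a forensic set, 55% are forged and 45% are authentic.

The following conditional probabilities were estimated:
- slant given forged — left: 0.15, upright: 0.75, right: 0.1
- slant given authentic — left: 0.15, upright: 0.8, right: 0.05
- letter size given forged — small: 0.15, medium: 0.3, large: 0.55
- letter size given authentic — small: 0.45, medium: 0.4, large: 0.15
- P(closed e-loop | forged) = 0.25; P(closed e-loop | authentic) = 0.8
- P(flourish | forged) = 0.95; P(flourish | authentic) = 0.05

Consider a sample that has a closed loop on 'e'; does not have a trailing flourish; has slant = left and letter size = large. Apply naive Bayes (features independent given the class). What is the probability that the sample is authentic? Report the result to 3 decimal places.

forged: 0.55 × 0.15 × 0.55 × 0.25 × (1−0.95) = 0.0005671875
authentic: 0.45 × 0.15 × 0.15 × 0.8 × (1−0.05) = 0.007695
P(authentic | x) = 0.007695 / 0.0082621875 ≈ 0.931

0.931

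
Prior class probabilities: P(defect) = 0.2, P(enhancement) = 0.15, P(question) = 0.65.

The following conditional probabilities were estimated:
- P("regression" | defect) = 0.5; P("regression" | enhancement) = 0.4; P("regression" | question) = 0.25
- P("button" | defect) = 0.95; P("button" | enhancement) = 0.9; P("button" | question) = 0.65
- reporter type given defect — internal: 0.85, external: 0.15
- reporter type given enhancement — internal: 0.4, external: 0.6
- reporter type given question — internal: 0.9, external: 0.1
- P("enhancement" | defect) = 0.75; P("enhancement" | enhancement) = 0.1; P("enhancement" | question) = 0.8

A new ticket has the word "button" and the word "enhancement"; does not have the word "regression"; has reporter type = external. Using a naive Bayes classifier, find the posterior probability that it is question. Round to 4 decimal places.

defect: 0.2 × (1−0.5) × 0.95 × 0.15 × 0.75 = 0.0106875
enhancement: 0.15 × (1−0.4) × 0.9 × 0.6 × 0.1 = 0.00486
question: 0.65 × (1−0.25) × 0.65 × 0.1 × 0.8 = 0.02535
P(question | x) = 0.02535 / 0.0408975 ≈ 0.6198

0.6198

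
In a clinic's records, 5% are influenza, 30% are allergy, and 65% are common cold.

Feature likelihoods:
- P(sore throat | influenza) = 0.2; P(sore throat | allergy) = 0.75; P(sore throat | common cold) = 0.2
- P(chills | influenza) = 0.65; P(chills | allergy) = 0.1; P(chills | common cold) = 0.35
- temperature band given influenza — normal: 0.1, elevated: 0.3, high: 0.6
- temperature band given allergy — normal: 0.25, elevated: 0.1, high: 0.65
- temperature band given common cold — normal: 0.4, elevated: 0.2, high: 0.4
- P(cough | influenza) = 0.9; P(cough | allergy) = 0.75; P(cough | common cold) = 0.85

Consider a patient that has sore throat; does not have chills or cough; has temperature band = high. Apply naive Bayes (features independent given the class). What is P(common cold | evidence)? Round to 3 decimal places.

0.133

influenza: 0.05 × 0.2 × (1−0.65) × 0.6 × (1−0.9) = 0.00021
allergy: 0.3 × 0.75 × (1−0.1) × 0.65 × (1−0.75) = 0.03290625
common cold: 0.65 × 0.2 × (1−0.35) × 0.4 × (1−0.85) = 0.00507
P(common cold | x) = 0.00507 / 0.03818625 ≈ 0.133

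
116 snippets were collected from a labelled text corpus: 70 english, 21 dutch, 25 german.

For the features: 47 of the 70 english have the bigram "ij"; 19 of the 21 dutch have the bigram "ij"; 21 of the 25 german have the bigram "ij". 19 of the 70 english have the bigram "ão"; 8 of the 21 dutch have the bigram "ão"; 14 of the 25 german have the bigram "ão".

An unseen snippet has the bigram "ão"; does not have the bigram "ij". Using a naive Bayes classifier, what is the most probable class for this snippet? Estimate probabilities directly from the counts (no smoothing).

english

english: (70/116) × (23/70) × (19/70) ≈ 0.0538177
dutch: (21/116) × (2/21) × (8/21) ≈ 0.00656814
german: (25/116) × (4/25) × (14/25) ≈ 0.0193103
Highest score → english.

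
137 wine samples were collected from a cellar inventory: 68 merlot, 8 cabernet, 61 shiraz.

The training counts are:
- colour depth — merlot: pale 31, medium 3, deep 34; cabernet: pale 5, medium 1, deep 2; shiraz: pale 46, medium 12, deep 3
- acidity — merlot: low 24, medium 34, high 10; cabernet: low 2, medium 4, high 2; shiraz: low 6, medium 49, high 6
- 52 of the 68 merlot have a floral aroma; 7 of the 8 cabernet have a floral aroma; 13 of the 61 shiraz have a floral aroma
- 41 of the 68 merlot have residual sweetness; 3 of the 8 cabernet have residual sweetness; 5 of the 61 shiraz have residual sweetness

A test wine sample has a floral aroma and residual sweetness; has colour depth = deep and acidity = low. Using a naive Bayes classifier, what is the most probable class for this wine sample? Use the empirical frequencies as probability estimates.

merlot: (68/137) × (34/68) × (24/68) × (52/68) × (41/68) ≈ 0.0403859
cabernet: (8/137) × (2/8) × (2/8) × (7/8) × (3/8) ≈ 0.00119754
shiraz: (61/137) × (3/61) × (6/61) × (13/61) × (5/61) ≈ 0.0000376249
Highest score → merlot.

merlot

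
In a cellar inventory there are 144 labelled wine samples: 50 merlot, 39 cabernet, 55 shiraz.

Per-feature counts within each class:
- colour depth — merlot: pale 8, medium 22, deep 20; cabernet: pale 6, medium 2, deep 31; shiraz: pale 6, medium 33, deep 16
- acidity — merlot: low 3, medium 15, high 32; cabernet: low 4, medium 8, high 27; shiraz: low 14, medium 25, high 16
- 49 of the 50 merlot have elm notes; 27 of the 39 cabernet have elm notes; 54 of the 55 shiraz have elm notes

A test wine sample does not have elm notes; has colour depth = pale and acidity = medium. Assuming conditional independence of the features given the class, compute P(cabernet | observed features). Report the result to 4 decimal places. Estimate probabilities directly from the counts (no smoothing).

0.7951

merlot: (50/144) × (8/50) × (15/50) × (1/50) ≈ 0.000333333
cabernet: (39/144) × (6/39) × (8/39) × (12/39) ≈ 0.00262985
shiraz: (55/144) × (6/55) × (25/55) × (1/55) ≈ 0.000344353
P(cabernet | x) = 0.00262985 / 0.003307536 ≈ 0.7951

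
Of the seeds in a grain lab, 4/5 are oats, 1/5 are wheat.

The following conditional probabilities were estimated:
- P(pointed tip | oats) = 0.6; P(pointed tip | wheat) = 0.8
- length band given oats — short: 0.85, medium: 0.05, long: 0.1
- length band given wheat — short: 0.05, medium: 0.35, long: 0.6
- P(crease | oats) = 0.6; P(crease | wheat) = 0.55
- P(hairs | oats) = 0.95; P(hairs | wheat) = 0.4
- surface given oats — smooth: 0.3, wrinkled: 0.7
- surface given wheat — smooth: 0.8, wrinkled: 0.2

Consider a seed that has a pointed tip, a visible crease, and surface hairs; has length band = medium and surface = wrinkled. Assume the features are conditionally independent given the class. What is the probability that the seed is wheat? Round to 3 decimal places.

0.205

oats: 0.8 × 0.6 × 0.05 × 0.6 × 0.95 × 0.7 = 0.009576
wheat: 0.2 × 0.8 × 0.35 × 0.55 × 0.4 × 0.2 = 0.002464
P(wheat | x) = 0.002464 / 0.01204 ≈ 0.205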